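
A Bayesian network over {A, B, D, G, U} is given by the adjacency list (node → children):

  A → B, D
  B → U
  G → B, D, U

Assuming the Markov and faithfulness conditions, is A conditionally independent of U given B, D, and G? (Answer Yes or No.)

Enumerating the 4 paths from A to U and testing each for blocking by {B, D, G}:
  1. A → D ← G → U — D:collider[open]; G:fork[blocks] ⇒ blocked
  2. A → D ← G → B → U — D:collider[open]; G:fork[blocks]; B:chain[blocks] ⇒ blocked
  3. A → B → U — B:chain[blocks] ⇒ blocked
  4. A → B ← G → U — B:collider[open]; G:fork[blocks] ⇒ blocked
All paths are blocked; A ⊥ U | {B, D, G} holds.

Yes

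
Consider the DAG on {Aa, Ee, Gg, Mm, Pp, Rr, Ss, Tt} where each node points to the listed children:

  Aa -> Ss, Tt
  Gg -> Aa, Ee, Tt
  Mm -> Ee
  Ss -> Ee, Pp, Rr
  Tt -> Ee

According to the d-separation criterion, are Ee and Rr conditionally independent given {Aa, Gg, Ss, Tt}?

Yes — Ee and Rr are d-separated given {Aa, Gg, Ss, Tt}.

Enumerating the 5 paths from Ee to Rr and testing each for blocking by {Aa, Gg, Ss, Tt}:
Path 1: Ee ← Tt ← Aa → Ss → Rr
  Tt is a chain here and Tt is conditioned on, so the path is blocked at Tt.
Path 2: Ee ← Tt ← Gg → Aa → Ss → Rr
  Tt is a chain here and Tt is conditioned on, so the path is blocked at Tt.
Path 3: Ee ← Gg → Tt ← Aa → Ss → Rr
  Gg is a fork here and Gg is conditioned on, so the path is blocked at Gg.
Path 4: Ee ← Gg → Aa → Ss → Rr
  Gg is a fork here and Gg is conditioned on, so the path is blocked at Gg.
Path 5: Ee ← Ss → Rr
  Ss is a fork here and Ss is conditioned on, so the path is blocked at Ss.
Since every path is blocked, d-separation holds.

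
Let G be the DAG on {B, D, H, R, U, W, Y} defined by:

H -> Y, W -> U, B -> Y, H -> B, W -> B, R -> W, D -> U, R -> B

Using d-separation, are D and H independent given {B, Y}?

Yes

We examine all 4 paths between D and H:
  1. D → U ← W ← R → B → Y ← H — U:collider[blocks]; W:chain[open]; R:fork[open]; B:chain[blocks]; Y:collider[open] ⇒ blocked
  2. D → U ← W ← R → B ← H — U:collider[blocks]; W:chain[open]; R:fork[open]; B:collider[open] ⇒ blocked
  3. D → U ← W → B → Y ← H — U:collider[blocks]; W:fork[open]; B:chain[blocks]; Y:collider[open] ⇒ blocked
  4. D → U ← W → B ← H — U:collider[blocks]; W:fork[open]; B:collider[open] ⇒ blocked
Since every path is blocked, d-separation holds.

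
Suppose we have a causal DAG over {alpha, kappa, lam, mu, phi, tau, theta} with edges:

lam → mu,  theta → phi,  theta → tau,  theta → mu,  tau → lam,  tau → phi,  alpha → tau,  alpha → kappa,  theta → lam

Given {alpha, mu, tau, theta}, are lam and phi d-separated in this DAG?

Enumerating the 6 paths from lam to phi and testing each for blocking by {alpha, mu, tau, theta}:
Path 1: lam ← theta → phi
  theta is a fork here and theta is conditioned on, so the path is blocked at theta.
Path 2: lam ← theta → tau → phi
  theta is a fork here and theta is conditioned on, so the path is blocked at theta.
Path 3: lam → mu ← theta → phi
  theta is a fork here and theta is conditioned on, so the path is blocked at theta.
Path 4: lam → mu ← theta → tau → phi
  theta is a fork here and theta is conditioned on, so the path is blocked at theta.
Path 5: lam ← tau ← theta → phi
  tau is a chain here and tau is conditioned on, so the path is blocked at tau.
Path 6: lam ← tau → phi
  tau is a fork here and tau is conditioned on, so the path is blocked at tau.
Since every path is blocked, d-separation holds.

Yes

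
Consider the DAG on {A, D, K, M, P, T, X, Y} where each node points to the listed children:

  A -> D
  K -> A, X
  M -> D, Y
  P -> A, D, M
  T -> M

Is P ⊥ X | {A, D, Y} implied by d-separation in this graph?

3 paths connect P and X; each must be blocked for d-separation to hold:
Path 1: P → M → D ← A ← K → X
  A is a chain here and A is conditioned on, so the path is blocked at A.
Path 2: P → A ← K → X
  A is a collider and A is conditioned on, which opens it; K is a fork and K is not conditioned on — no node blocks this path, so it is active.
Path 3: P → D ← A ← K → X
  A is a chain here and A is conditioned on, so the path is blocked at A.
At least one path is unblocked, so d-separation fails.

No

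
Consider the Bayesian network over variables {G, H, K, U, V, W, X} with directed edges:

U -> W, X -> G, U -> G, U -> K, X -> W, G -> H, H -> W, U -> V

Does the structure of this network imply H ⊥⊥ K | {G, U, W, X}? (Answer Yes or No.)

We examine all 4 paths between H and K:
Path 1: H ← G ← X → W ← U → K
  G is a chain here and G is conditioned on, so the path is blocked at G.
Path 2: H ← G ← U → K
  G is a chain here and G is conditioned on, so the path is blocked at G.
Path 3: H → W ← X → G ← U → K
  X is a fork here and X is conditioned on, so the path is blocked at X.
Path 4: H → W ← U → K
  U is a fork here and U is conditioned on, so the path is blocked at U.
Every path is blocked, so H and K are d-separated given {G, U, W, X}.

Yes — H and K are d-separated given {G, U, W, X}.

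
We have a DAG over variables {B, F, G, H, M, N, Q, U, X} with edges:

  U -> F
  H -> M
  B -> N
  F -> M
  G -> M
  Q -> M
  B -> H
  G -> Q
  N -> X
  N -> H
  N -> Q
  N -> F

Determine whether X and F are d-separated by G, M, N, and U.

Yes

We examine all 5 paths between X and F:
Path 1: X ← N → H → M ← F
  N is a fork here and N is conditioned on, so the path is blocked at N.
Path 2: X ← N → F
  N is a fork here and N is conditioned on, so the path is blocked at N.
Path 3: X ← N → Q ← G → M ← F
  N is a fork here and N is conditioned on, so the path is blocked at N.
Path 4: X ← N → Q → M ← F
  N is a fork here and N is conditioned on, so the path is blocked at N.
Path 5: X ← N ← B → H → M ← F
  N is a chain here and N is conditioned on, so the path is blocked at N.
Since every path is blocked, d-separation holds.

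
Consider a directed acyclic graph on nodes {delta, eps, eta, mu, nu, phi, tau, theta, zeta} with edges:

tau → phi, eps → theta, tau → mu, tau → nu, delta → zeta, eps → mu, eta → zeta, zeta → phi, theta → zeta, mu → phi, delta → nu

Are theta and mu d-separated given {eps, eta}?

Yes

There are 5 undirected paths between theta and mu; checking each against the conditioning set {eps, eta}:
Path 1: theta ← eps → mu
  eps is a fork here and eps is conditioned on, so the path is blocked at eps.
Path 2: theta → zeta → phi ← tau → mu
  phi is a collider here and neither phi nor any of its descendants is conditioned on, so the collider stays closed — the path is blocked at phi.
Path 3: theta → zeta → phi ← mu
  phi is a collider here and neither phi nor any of its descendants is conditioned on, so the collider stays closed — the path is blocked at phi.
Path 4: theta → zeta ← delta → nu ← tau → phi ← mu
  zeta is a collider here and neither zeta nor any of its descendants is conditioned on, so the collider stays closed — the path is blocked at zeta.
Path 5: theta → zeta ← delta → nu ← tau → mu
  zeta is a collider here and neither zeta nor any of its descendants is conditioned on, so the collider stays closed — the path is blocked at zeta.
Since every path is blocked, d-separation holds.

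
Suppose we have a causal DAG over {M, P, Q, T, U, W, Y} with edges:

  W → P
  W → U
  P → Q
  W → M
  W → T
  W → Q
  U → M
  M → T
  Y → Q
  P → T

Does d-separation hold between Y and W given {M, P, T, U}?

Yes

We examine all 5 paths between Y and W:
  1. Y → Q ← W — Q:collider[blocks] ⇒ blocked
  2. Y → Q ← P → T ← M ← U ← W — Q:collider[blocks]; P:fork[blocks]; T:collider[open]; M:chain[blocks]; U:chain[blocks] ⇒ blocked
  3. Y → Q ← P → T ← M ← W — Q:collider[blocks]; P:fork[blocks]; T:collider[open]; M:chain[blocks] ⇒ blocked
  4. Y → Q ← P → T ← W — Q:collider[blocks]; P:fork[blocks]; T:collider[open] ⇒ blocked
  5. Y → Q ← P ← W — Q:collider[blocks]; P:chain[blocks] ⇒ blocked
Since every path is blocked, d-separation holds.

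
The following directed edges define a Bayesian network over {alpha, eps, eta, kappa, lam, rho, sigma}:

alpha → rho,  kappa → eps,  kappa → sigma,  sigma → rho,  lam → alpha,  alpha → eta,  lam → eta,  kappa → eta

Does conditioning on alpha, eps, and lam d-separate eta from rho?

No

We examine all 3 paths between eta and rho:
Path 1: eta ← lam → alpha → rho
  lam is a fork here and lam is conditioned on, so the path is blocked at lam.
Path 2: eta ← kappa → sigma → rho
  kappa is a fork and kappa is not conditioned on; sigma is a chain and sigma is not conditioned on — no node blocks this path, so it is active.
Path 3: eta ← alpha → rho
  alpha is a fork here and alpha is conditioned on, so the path is blocked at alpha.
Because an active path exists, eta and rho are not d-separated.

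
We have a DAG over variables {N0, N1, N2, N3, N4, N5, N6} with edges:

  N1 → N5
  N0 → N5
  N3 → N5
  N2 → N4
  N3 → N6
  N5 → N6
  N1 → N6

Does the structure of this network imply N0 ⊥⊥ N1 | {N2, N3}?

Enumerating the 3 paths from N0 to N1 and testing each for blocking by {N2, N3}:
Path 1: N0 → N5 ← N3 → N6 ← N1
  N5 is a collider here and neither N5 nor any of its descendants is conditioned on, so the collider stays closed — the path is blocked at N5.
Path 2: N0 → N5 ← N1
  N5 is a collider here and neither N5 nor any of its descendants is conditioned on, so the collider stays closed — the path is blocked at N5.
Path 3: N0 → N5 → N6 ← N1
  N6 is a collider here and neither N6 nor any of its descendants is conditioned on, so the collider stays closed — the path is blocked at N6.
Since every path is blocked, d-separation holds.

Yes — N0 and N1 are d-separated given {N2, N3}.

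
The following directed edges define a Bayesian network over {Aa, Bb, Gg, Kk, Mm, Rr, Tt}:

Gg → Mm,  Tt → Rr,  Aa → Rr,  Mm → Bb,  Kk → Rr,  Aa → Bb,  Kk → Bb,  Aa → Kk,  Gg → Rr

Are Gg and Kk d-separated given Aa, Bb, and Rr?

Enumerating the 6 paths from Gg to Kk and testing each for blocking by {Aa, Bb, Rr}:
Path 1: Gg → Mm → Bb ← Aa → Kk
  Aa is a fork here and Aa is conditioned on, so the path is blocked at Aa.
Path 2: Gg → Mm → Bb ← Aa → Rr ← Kk
  Aa is a fork here and Aa is conditioned on, so the path is blocked at Aa.
Path 3: Gg → Mm → Bb ← Kk
  Mm is a chain and Mm is not conditioned on; Bb is a collider and Bb is conditioned on, which opens it — no node blocks this path, so it is active.
Path 4: Gg → Rr ← Aa → Bb ← Kk
  Aa is a fork here and Aa is conditioned on, so the path is blocked at Aa.
Path 5: Gg → Rr ← Aa → Kk
  Aa is a fork here and Aa is conditioned on, so the path is blocked at Aa.
Path 6: Gg → Rr ← Kk
  Rr is a collider and Rr is conditioned on, which opens it — no node blocks this path, so it is active.
At least one path is unblocked, so d-separation fails.

No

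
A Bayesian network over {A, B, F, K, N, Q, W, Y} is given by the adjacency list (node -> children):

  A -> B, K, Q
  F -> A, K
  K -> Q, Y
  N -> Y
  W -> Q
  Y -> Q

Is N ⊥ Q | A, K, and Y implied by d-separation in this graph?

Yes — N and Q are d-separated given {A, K, Y}.

We examine all 4 paths between N and Q:
Path 1: N → Y ← K ← F → A → Q
  K is a chain here and K is conditioned on, so the path is blocked at K.
Path 2: N → Y ← K → Q
  K is a fork here and K is conditioned on, so the path is blocked at K.
Path 3: N → Y ← K ← A → Q
  K is a chain here and K is conditioned on, so the path is blocked at K.
Path 4: N → Y → Q
  Y is a chain here and Y is conditioned on, so the path is blocked at Y.
Since every path is blocked, d-separation holds.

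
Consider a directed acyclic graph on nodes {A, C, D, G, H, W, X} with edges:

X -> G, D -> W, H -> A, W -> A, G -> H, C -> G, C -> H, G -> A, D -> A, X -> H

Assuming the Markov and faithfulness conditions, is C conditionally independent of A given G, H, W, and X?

There are 6 undirected paths between C and A; checking each against the conditioning set {G, H, W, X}:
Path 1: C → G ← X → H → A
  X is a fork here and X is conditioned on, so the path is blocked at X.
Path 2: C → G → H → A
  G is a chain here and G is conditioned on, so the path is blocked at G.
Path 3: C → G → A
  G is a chain here and G is conditioned on, so the path is blocked at G.
Path 4: C → H ← X → G → A
  X is a fork here and X is conditioned on, so the path is blocked at X.
Path 5: C → H ← G → A
  G is a fork here and G is conditioned on, so the path is blocked at G.
Path 6: C → H → A
  H is a chain here and H is conditioned on, so the path is blocked at H.
All paths are blocked; C ⊥ A | {G, H, W, X} holds.

Yes — C and A are d-separated given {G, H, W, X}.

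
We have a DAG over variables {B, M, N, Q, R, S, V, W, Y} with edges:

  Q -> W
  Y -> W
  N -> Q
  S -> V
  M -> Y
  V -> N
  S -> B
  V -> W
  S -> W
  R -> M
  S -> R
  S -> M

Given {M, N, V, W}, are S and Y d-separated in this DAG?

No

We examine all 5 paths between S and Y:
Path 1: S → M → Y
  M is a chain here and M is conditioned on, so the path is blocked at M.
Path 2: S → R → M → Y
  M is a chain here and M is conditioned on, so the path is blocked at M.
Path 3: S → W ← Y
  W is a collider and W is conditioned on, which opens it — no node blocks this path, so it is active.
Path 4: S → V → W ← Y
  V is a chain here and V is conditioned on, so the path is blocked at V.
Path 5: S → V → N → Q → W ← Y
  V is a chain here and V is conditioned on, so the path is blocked at V.
Since the path S → W ← Y is active, S and Y are not d-separated given {M, N, V, W}.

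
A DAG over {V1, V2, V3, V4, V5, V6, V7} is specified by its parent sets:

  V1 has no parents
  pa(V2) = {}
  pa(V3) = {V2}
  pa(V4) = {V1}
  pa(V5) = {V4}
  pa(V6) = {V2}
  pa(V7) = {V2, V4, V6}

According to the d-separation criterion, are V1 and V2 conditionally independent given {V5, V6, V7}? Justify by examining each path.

We examine all 2 paths between V1 and V2:
  1. V1 → V4 → V7 ← V6 ← V2 — V4:chain[open]; V7:collider[open]; V6:chain[blocks] ⇒ blocked
  2. V1 → V4 → V7 ← V2 — V4:chain[open]; V7:collider[open] ⇒ active
At least one path is unblocked, so d-separation fails.

No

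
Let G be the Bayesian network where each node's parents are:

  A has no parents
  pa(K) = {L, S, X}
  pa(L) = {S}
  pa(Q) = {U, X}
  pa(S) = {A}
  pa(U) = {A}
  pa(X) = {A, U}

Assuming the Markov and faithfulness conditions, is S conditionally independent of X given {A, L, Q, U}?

5 paths connect S and X; each must be blocked for d-separation to hold:
Path 1: S → K ← X
  K is a collider here and neither K nor any of its descendants is conditioned on, so the collider stays closed — the path is blocked at K.
Path 2: S ← A → U → X
  A is a fork here and A is conditioned on, so the path is blocked at A.
Path 3: S ← A → U → Q ← X
  A is a fork here and A is conditioned on, so the path is blocked at A.
Path 4: S ← A → X
  A is a fork here and A is conditioned on, so the path is blocked at A.
Path 5: S → L → K ← X
  L is a chain here and L is conditioned on, so the path is blocked at L.
All paths are blocked; S ⊥ X | {A, L, Q, U} holds.

Yes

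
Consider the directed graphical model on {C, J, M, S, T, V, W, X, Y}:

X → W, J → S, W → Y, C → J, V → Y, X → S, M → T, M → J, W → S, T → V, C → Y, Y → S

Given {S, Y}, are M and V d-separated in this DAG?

5 paths connect M and V; each must be blocked for d-separation to hold:
Path 1: M → J ← C → Y ← V
  J is a collider and its descendant S is conditioned on, which opens it; C is a fork and C is not conditioned on; Y is a collider and Y is conditioned on, which opens it — no node blocks this path, so it is active.
Path 2: M → J → S ← Y ← V
  Y is a chain here and Y is conditioned on, so the path is blocked at Y.
Path 3: M → J → S ← X → W → Y ← V
  J is a chain and J is not conditioned on; S is a collider and S is conditioned on, which opens it; X is a fork and X is not conditioned on; W is a chain and W is not conditioned on; Y is a collider and Y is conditioned on, which opens it — no node blocks this path, so it is active.
Path 4: M → J → S ← W → Y ← V
  J is a chain and J is not conditioned on; S is a collider and S is conditioned on, which opens it; W is a fork and W is not conditioned on; Y is a collider and Y is conditioned on, which opens it — no node blocks this path, so it is active.
Path 5: M → T → V
  T is a chain and T is not conditioned on — no node blocks this path, so it is active.
Because an active path exists, M and V are not d-separated.

No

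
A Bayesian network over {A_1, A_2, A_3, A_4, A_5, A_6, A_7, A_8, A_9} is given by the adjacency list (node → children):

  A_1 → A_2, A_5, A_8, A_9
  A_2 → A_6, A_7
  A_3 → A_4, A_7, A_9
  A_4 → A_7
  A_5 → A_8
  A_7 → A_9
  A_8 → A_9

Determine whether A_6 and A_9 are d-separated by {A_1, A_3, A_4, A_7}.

Yes — A_6 and A_9 are d-separated given {A_1, A_3, A_4, A_7}.

There are 6 undirected paths between A_6 and A_9; checking each against the conditioning set {A_1, A_3, A_4, A_7}:
Path 1: A_6 ← A_2 → A_7 ← A_3 → A_9
  A_3 is a fork here and A_3 is conditioned on, so the path is blocked at A_3.
Path 2: A_6 ← A_2 → A_7 ← A_4 ← A_3 → A_9
  A_4 is a chain here and A_4 is conditioned on, so the path is blocked at A_4.
Path 3: A_6 ← A_2 → A_7 → A_9
  A_7 is a chain here and A_7 is conditioned on, so the path is blocked at A_7.
Path 4: A_6 ← A_2 ← A_1 → A_5 → A_8 → A_9
  A_1 is a fork here and A_1 is conditioned on, so the path is blocked at A_1.
Path 5: A_6 ← A_2 ← A_1 → A_8 → A_9
  A_1 is a fork here and A_1 is conditioned on, so the path is blocked at A_1.
Path 6: A_6 ← A_2 ← A_1 → A_9
  A_1 is a fork here and A_1 is conditioned on, so the path is blocked at A_1.
Every path is blocked, so A_6 and A_9 are d-separated given {A_1, A_3, A_4, A_7}.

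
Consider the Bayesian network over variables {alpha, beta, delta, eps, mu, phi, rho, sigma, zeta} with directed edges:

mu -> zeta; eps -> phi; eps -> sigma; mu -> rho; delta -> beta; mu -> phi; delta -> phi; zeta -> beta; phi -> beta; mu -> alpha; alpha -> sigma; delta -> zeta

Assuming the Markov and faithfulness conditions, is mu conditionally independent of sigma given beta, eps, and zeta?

No

Enumerating the 6 paths from mu to sigma and testing each for blocking by {beta, eps, zeta}:
Path 1: mu → phi ← eps → sigma
  eps is a fork here and eps is conditioned on, so the path is blocked at eps.
Path 2: mu → alpha → sigma
  alpha is a chain and alpha is not conditioned on — no node blocks this path, so it is active.
Path 3: mu → zeta ← delta → phi ← eps → sigma
  eps is a fork here and eps is conditioned on, so the path is blocked at eps.
Path 4: mu → zeta ← delta → beta ← phi ← eps → sigma
  eps is a fork here and eps is conditioned on, so the path is blocked at eps.
Path 5: mu → zeta → beta ← phi ← eps → sigma
  zeta is a chain here and zeta is conditioned on, so the path is blocked at zeta.
Path 6: mu → zeta → beta ← delta → phi ← eps → sigma
  zeta is a chain here and zeta is conditioned on, so the path is blocked at zeta.
Since the path mu → alpha → sigma is active, mu and sigma are not d-separated given {beta, eps, zeta}.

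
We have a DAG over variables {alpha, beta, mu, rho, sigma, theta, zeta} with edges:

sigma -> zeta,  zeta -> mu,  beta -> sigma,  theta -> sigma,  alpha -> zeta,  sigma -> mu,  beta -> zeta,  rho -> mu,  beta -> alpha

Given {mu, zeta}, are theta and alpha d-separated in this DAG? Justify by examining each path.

We examine all 6 paths between theta and alpha:
Path 1: theta → sigma → zeta ← alpha
  sigma is a chain and sigma is not conditioned on; zeta is a collider and zeta is conditioned on, which opens it — no node blocks this path, so it is active.
Path 2: theta → sigma → zeta ← beta → alpha
  sigma is a chain and sigma is not conditioned on; zeta is a collider and zeta is conditioned on, which opens it; beta is a fork and beta is not conditioned on — no node blocks this path, so it is active.
Path 3: theta → sigma → mu ← zeta ← alpha
  zeta is a chain here and zeta is conditioned on, so the path is blocked at zeta.
Path 4: theta → sigma → mu ← zeta ← beta → alpha
  zeta is a chain here and zeta is conditioned on, so the path is blocked at zeta.
Path 5: theta → sigma ← beta → alpha
  sigma is a collider and its descendant zeta is conditioned on, which opens it; beta is a fork and beta is not conditioned on — no node blocks this path, so it is active.
Path 6: theta → sigma ← beta → zeta ← alpha
  sigma is a collider and its descendant zeta is conditioned on, which opens it; beta is a fork and beta is not conditioned on; zeta is a collider and zeta is conditioned on, which opens it — no node blocks this path, so it is active.
Because an active path exists, theta and alpha are not d-separated.

No — theta and alpha are not d-separated given {mu, zeta}.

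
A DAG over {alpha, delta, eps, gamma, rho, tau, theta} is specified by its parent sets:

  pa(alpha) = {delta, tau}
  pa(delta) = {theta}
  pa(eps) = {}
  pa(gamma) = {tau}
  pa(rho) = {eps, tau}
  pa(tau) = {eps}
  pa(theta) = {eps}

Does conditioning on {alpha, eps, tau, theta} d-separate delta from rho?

Yes — delta and rho are d-separated given {alpha, eps, tau, theta}.

4 paths connect delta and rho; each must be blocked for d-separation to hold:
  1. delta → alpha ← tau → rho — alpha:collider[open]; tau:fork[blocks] ⇒ blocked
  2. delta → alpha ← tau ← eps → rho — alpha:collider[open]; tau:chain[blocks]; eps:fork[blocks] ⇒ blocked
  3. delta ← theta ← eps → rho — theta:chain[blocks]; eps:fork[blocks] ⇒ blocked
  4. delta ← theta ← eps → tau → rho — theta:chain[blocks]; eps:fork[blocks]; tau:chain[blocks] ⇒ blocked
Since every path is blocked, d-separation holds.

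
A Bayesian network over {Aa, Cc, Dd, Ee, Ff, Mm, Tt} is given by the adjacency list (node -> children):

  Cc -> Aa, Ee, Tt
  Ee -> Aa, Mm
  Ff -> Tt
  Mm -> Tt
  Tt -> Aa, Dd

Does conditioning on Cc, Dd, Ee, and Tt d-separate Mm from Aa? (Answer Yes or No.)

Enumerating the 6 paths from Mm to Aa and testing each for blocking by {Cc, Dd, Ee, Tt}:
  1. Mm ← Ee → Aa — Ee:fork[blocks] ⇒ blocked
  2. Mm ← Ee ← Cc → Tt → Aa — Ee:chain[blocks]; Cc:fork[blocks]; Tt:chain[blocks] ⇒ blocked
  3. Mm ← Ee ← Cc → Aa — Ee:chain[blocks]; Cc:fork[blocks] ⇒ blocked
  4. Mm → Tt → Aa — Tt:chain[blocks] ⇒ blocked
  5. Mm → Tt ← Cc → Ee → Aa — Tt:collider[open]; Cc:fork[blocks]; Ee:chain[blocks] ⇒ blocked
  6. Mm → Tt ← Cc → Aa — Tt:collider[open]; Cc:fork[blocks] ⇒ blocked
Since every path is blocked, d-separation holds.

Yes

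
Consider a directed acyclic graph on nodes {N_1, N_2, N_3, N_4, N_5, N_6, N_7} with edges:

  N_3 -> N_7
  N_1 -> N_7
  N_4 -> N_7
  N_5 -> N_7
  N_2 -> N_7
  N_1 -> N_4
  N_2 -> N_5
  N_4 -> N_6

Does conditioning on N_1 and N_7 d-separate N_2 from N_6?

No

We examine all 4 paths between N_2 and N_6:
Path 1: N_2 → N_5 → N_7 ← N_4 → N_6
  N_5 is a chain and N_5 is not conditioned on; N_7 is a collider and N_7 is conditioned on, which opens it; N_4 is a fork and N_4 is not conditioned on — no node blocks this path, so it is active.
Path 2: N_2 → N_5 → N_7 ← N_1 → N_4 → N_6
  N_1 is a fork here and N_1 is conditioned on, so the path is blocked at N_1.
Path 3: N_2 → N_7 ← N_4 → N_6
  N_7 is a collider and N_7 is conditioned on, which opens it; N_4 is a fork and N_4 is not conditioned on — no node blocks this path, so it is active.
Path 4: N_2 → N_7 ← N_1 → N_4 → N_6
  N_1 is a fork here and N_1 is conditioned on, so the path is blocked at N_1.
At least one path is unblocked, so d-separation fails.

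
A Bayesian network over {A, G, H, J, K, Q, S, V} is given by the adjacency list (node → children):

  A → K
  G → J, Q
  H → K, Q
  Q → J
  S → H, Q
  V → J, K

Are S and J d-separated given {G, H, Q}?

Yes

There are 6 undirected paths between S and J; checking each against the conditioning set {G, H, Q}:
Path 1: S → Q ← G → J
  G is a fork here and G is conditioned on, so the path is blocked at G.
Path 2: S → Q ← H → K ← V → J
  H is a fork here and H is conditioned on, so the path is blocked at H.
Path 3: S → Q → J
  Q is a chain here and Q is conditioned on, so the path is blocked at Q.
Path 4: S → H → Q ← G → J
  H is a chain here and H is conditioned on, so the path is blocked at H.
Path 5: S → H → Q → J
  H is a chain here and H is conditioned on, so the path is blocked at H.
Path 6: S → H → K ← V → J
  H is a chain here and H is conditioned on, so the path is blocked at H.
Every path is blocked, so S and J are d-separated given {G, H, Q}.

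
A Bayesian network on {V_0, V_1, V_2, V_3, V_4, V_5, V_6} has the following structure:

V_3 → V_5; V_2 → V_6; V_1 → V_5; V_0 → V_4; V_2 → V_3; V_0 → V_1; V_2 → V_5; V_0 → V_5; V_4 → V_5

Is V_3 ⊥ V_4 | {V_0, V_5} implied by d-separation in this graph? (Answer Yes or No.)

No

There are 6 undirected paths between V_3 and V_4; checking each against the conditioning set {V_0, V_5}:
  1. V_3 → V_5 ← V_0 → V_4 — V_5:collider[open]; V_0:fork[blocks] ⇒ blocked
  2. V_3 → V_5 ← V_4 — V_5:collider[open] ⇒ active
  3. V_3 → V_5 ← V_1 ← V_0 → V_4 — V_5:collider[open]; V_1:chain[open]; V_0:fork[blocks] ⇒ blocked
  4. V_3 ← V_2 → V_5 ← V_0 → V_4 — V_2:fork[open]; V_5:collider[open]; V_0:fork[blocks] ⇒ blocked
  5. V_3 ← V_2 → V_5 ← V_4 — V_2:fork[open]; V_5:collider[open] ⇒ active
  6. V_3 ← V_2 → V_5 ← V_1 ← V_0 → V_4 — V_2:fork[open]; V_5:collider[open]; V_1:chain[open]; V_0:fork[blocks] ⇒ blocked
Since the path V_3 → V_5 ← V_4 is active, V_3 and V_4 are not d-separated given {V_0, V_5}.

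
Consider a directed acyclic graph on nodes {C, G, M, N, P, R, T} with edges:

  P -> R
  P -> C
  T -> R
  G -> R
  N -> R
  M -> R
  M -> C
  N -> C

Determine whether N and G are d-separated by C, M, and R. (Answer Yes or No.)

No

There are 3 undirected paths between N and G; checking each against the conditioning set {C, M, R}:
  1. N → C ← M → R ← G — C:collider[open]; M:fork[blocks]; R:collider[open] ⇒ blocked
  2. N → C ← P → R ← G — C:collider[open]; P:fork[open]; R:collider[open] ⇒ active
  3. N → R ← G — R:collider[open] ⇒ active
At least one path is unblocked, so d-separation fails.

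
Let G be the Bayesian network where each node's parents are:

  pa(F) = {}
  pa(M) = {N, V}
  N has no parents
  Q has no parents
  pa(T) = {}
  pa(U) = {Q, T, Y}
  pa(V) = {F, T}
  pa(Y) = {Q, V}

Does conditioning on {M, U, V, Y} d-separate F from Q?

No

Enumerating the 4 paths from F to Q and testing each for blocking by {M, U, V, Y}:
Path 1: F → V ← T → U ← Q
  V is a collider and V is conditioned on, which opens it; T is a fork and T is not conditioned on; U is a collider and U is conditioned on, which opens it — no node blocks this path, so it is active.
Path 2: F → V ← T → U ← Y ← Q
  Y is a chain here and Y is conditioned on, so the path is blocked at Y.
Path 3: F → V → Y → U ← Q
  V is a chain here and V is conditioned on, so the path is blocked at V.
Path 4: F → V → Y ← Q
  V is a chain here and V is conditioned on, so the path is blocked at V.
Since the path F → V ← T → U ← Q is active, F and Q are not d-separated given {M, U, V, Y}.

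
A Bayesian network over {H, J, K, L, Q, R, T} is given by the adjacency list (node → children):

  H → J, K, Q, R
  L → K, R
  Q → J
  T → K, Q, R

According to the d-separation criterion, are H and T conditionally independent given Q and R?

Enumerating the 6 paths from H to T and testing each for blocking by {Q, R}:
  1. H → K ← L → R ← T — K:collider[blocks]; L:fork[open]; R:collider[open] ⇒ blocked
  2. H → K ← T — K:collider[blocks] ⇒ blocked
  3. H → R ← L → K ← T — R:collider[open]; L:fork[open]; K:collider[blocks] ⇒ blocked
  4. H → R ← T — R:collider[open] ⇒ active
  5. H → Q ← T — Q:collider[open] ⇒ active
  6. H → J ← Q ← T — J:collider[blocks]; Q:chain[blocks] ⇒ blocked
Since the path H → R ← T is active, H and T are not d-separated given {Q, R}.

No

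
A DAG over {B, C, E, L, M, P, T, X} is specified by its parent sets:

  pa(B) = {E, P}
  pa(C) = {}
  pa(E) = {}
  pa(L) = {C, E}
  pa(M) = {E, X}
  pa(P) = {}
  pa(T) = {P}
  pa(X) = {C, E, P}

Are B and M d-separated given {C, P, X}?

No

We examine all 6 paths between B and M:
  1. B ← P → X ← C → L ← E → M — P:fork[blocks]; X:collider[open]; C:fork[blocks]; L:collider[blocks]; E:fork[open] ⇒ blocked
  2. B ← P → X → M — P:fork[blocks]; X:chain[blocks] ⇒ blocked
  3. B ← P → X ← E → M — P:fork[blocks]; X:collider[open]; E:fork[open] ⇒ blocked
  4. B ← E → L ← C → X → M — E:fork[open]; L:collider[blocks]; C:fork[blocks]; X:chain[blocks] ⇒ blocked
  5. B ← E → M — E:fork[open] ⇒ active
  6. B ← E → X → M — E:fork[open]; X:chain[blocks] ⇒ blocked
Since the path B ← E → M is active, B and M are not d-separated given {C, P, X}.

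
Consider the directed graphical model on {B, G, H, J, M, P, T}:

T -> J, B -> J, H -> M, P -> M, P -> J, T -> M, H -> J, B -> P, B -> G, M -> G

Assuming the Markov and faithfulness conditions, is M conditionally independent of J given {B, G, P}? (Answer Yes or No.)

No

There are 6 undirected paths between M and J; checking each against the conditioning set {B, G, P}:
  1. M ← H → J — H:fork[open] ⇒ active
  2. M → G ← B → P → J — G:collider[open]; B:fork[blocks]; P:chain[blocks] ⇒ blocked
  3. M → G ← B → J — G:collider[open]; B:fork[blocks] ⇒ blocked
  4. M ← T → J — T:fork[open] ⇒ active
  5. M ← P ← B → J — P:chain[blocks]; B:fork[blocks] ⇒ blocked
  6. M ← P → J — P:fork[blocks] ⇒ blocked
Because an active path exists, M and J are not d-separated.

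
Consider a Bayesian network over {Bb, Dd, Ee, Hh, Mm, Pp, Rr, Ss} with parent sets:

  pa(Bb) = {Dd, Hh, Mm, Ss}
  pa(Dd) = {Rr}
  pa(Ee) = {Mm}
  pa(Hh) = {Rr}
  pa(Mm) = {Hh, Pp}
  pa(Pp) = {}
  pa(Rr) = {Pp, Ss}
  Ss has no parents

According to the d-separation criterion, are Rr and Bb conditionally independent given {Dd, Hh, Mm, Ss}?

Yes

We examine all 6 paths between Rr and Bb:
Path 1: Rr → Hh → Mm → Bb
  Hh is a chain here and Hh is conditioned on, so the path is blocked at Hh.
Path 2: Rr → Hh → Bb
  Hh is a chain here and Hh is conditioned on, so the path is blocked at Hh.
Path 3: Rr → Dd → Bb
  Dd is a chain here and Dd is conditioned on, so the path is blocked at Dd.
Path 4: Rr ← Ss → Bb
  Ss is a fork here and Ss is conditioned on, so the path is blocked at Ss.
Path 5: Rr ← Pp → Mm ← Hh → Bb
  Hh is a fork here and Hh is conditioned on, so the path is blocked at Hh.
Path 6: Rr ← Pp → Mm → Bb
  Mm is a chain here and Mm is conditioned on, so the path is blocked at Mm.
Since every path is blocked, d-separation holds.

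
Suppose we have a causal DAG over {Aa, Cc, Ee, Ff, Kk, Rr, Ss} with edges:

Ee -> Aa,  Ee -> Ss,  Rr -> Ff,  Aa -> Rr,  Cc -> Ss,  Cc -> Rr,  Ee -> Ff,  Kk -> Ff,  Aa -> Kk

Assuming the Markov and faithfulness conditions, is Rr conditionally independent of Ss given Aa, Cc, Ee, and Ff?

There are 5 undirected paths between Rr and Ss; checking each against the conditioning set {Aa, Cc, Ee, Ff}:
Path 1: Rr → Ff ← Kk ← Aa ← Ee → Ss
  Aa is a chain here and Aa is conditioned on, so the path is blocked at Aa.
Path 2: Rr → Ff ← Ee → Ss
  Ee is a fork here and Ee is conditioned on, so the path is blocked at Ee.
Path 3: Rr ← Aa → Kk → Ff ← Ee → Ss
  Aa is a fork here and Aa is conditioned on, so the path is blocked at Aa.
Path 4: Rr ← Aa ← Ee → Ss
  Aa is a chain here and Aa is conditioned on, so the path is blocked at Aa.
Path 5: Rr ← Cc → Ss
  Cc is a fork here and Cc is conditioned on, so the path is blocked at Cc.
Since every path is blocked, d-separation holds.

Yes — Rr and Ss are d-separated given {Aa, Cc, Ee, Ff}.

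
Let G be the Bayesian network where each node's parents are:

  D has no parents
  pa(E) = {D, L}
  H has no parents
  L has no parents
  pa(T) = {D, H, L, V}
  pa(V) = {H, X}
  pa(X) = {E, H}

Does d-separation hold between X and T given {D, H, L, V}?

Yes

There are 6 undirected paths between X and T; checking each against the conditioning set {D, H, L, V}:
Path 1: X ← H → T
  H is a fork here and H is conditioned on, so the path is blocked at H.
Path 2: X ← H → V → T
  H is a fork here and H is conditioned on, so the path is blocked at H.
Path 3: X → V ← H → T
  H is a fork here and H is conditioned on, so the path is blocked at H.
Path 4: X → V → T
  V is a chain here and V is conditioned on, so the path is blocked at V.
Path 5: X ← E ← D → T
  D is a fork here and D is conditioned on, so the path is blocked at D.
Path 6: X ← E ← L → T
  L is a fork here and L is conditioned on, so the path is blocked at L.
Since every path is blocked, d-separation holds.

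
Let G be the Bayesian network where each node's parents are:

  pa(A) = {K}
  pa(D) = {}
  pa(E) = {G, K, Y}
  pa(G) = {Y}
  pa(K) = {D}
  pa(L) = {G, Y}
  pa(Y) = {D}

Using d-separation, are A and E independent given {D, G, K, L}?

4 paths connect A and E; each must be blocked for d-separation to hold:
Path 1: A ← K → E
  K is a fork here and K is conditioned on, so the path is blocked at K.
Path 2: A ← K ← D → Y → E
  K is a chain here and K is conditioned on, so the path is blocked at K.
Path 3: A ← K ← D → Y → G → E
  K is a chain here and K is conditioned on, so the path is blocked at K.
Path 4: A ← K ← D → Y → L ← G → E
  K is a chain here and K is conditioned on, so the path is blocked at K.
Since every path is blocked, d-separation holds.

Yes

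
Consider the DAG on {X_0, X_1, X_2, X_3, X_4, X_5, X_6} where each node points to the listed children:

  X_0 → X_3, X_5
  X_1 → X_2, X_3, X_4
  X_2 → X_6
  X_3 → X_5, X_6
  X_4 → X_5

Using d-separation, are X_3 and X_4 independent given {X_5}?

No — X_3 and X_4 are not d-separated given {X_5}.

Enumerating the 4 paths from X_3 to X_4 and testing each for blocking by {X_5}:
Path 1: X_3 ← X_1 → X_4
  X_1 is a fork and X_1 is not conditioned on — no node blocks this path, so it is active.
Path 2: X_3 → X_5 ← X_4
  X_5 is a collider and X_5 is conditioned on, which opens it — no node blocks this path, so it is active.
Path 3: X_3 ← X_0 → X_5 ← X_4
  X_0 is a fork and X_0 is not conditioned on; X_5 is a collider and X_5 is conditioned on, which opens it — no node blocks this path, so it is active.
Path 4: X_3 → X_6 ← X_2 ← X_1 → X_4
  X_6 is a collider here and neither X_6 nor any of its descendants is conditioned on, so the collider stays closed — the path is blocked at X_6.
Because an active path exists, X_3 and X_4 are not d-separated.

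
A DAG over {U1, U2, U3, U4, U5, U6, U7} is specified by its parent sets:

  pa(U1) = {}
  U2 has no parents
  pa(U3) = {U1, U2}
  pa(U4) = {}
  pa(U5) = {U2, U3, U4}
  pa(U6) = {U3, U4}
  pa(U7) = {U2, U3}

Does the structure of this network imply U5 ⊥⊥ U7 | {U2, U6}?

There are 6 undirected paths between U5 and U7; checking each against the conditioning set {U2, U6}:
Path 1: U5 ← U4 → U6 ← U3 ← U2 → U7
  U2 is a fork here and U2 is conditioned on, so the path is blocked at U2.
Path 2: U5 ← U4 → U6 ← U3 → U7
  U4 is a fork and U4 is not conditioned on; U6 is a collider and U6 is conditioned on, which opens it; U3 is a fork and U3 is not conditioned on — no node blocks this path, so it is active.
Path 3: U5 ← U2 → U7
  U2 is a fork here and U2 is conditioned on, so the path is blocked at U2.
Path 4: U5 ← U2 → U3 → U7
  U2 is a fork here and U2 is conditioned on, so the path is blocked at U2.
Path 5: U5 ← U3 ← U2 → U7
  U2 is a fork here and U2 is conditioned on, so the path is blocked at U2.
Path 6: U5 ← U3 → U7
  U3 is a fork and U3 is not conditioned on — no node blocks this path, so it is active.
At least one path is unblocked, so d-separation fails.

No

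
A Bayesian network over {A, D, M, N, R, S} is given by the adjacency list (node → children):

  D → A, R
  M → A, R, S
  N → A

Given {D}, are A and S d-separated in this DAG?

2 paths connect A and S; each must be blocked for d-separation to hold:
Path 1: A ← M → S
  M is a fork and M is not conditioned on — no node blocks this path, so it is active.
Path 2: A ← D → R ← M → S
  D is a fork here and D is conditioned on, so the path is blocked at D.
Since the path A ← M → S is active, A and S are not d-separated given {D}.

No — A and S are not d-separated given {D}.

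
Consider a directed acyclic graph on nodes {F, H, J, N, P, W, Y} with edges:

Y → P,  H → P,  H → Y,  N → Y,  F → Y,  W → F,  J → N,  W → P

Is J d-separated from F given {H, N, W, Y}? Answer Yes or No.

Yes

There are 3 undirected paths between J and F; checking each against the conditioning set {H, N, W, Y}:
Path 1: J → N → Y ← F
  N is a chain here and N is conditioned on, so the path is blocked at N.
Path 2: J → N → Y ← H → P ← W → F
  N is a chain here and N is conditioned on, so the path is blocked at N.
Path 3: J → N → Y → P ← W → F
  N is a chain here and N is conditioned on, so the path is blocked at N.
Every path is blocked, so J and F are d-separated given {H, N, W, Y}.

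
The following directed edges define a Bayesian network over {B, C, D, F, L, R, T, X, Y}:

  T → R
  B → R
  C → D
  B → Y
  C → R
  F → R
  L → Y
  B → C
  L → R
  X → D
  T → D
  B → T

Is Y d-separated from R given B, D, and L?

6 paths connect Y and R; each must be blocked for d-separation to hold:
Path 1: Y ← B → T → R
  B is a fork here and B is conditioned on, so the path is blocked at B.
Path 2: Y ← B → T → D ← C → R
  B is a fork here and B is conditioned on, so the path is blocked at B.
Path 3: Y ← B → C → R
  B is a fork here and B is conditioned on, so the path is blocked at B.
Path 4: Y ← B → C → D ← T → R
  B is a fork here and B is conditioned on, so the path is blocked at B.
Path 5: Y ← B → R
  B is a fork here and B is conditioned on, so the path is blocked at B.
Path 6: Y ← L → R
  L is a fork here and L is conditioned on, so the path is blocked at L.
Since every path is blocked, d-separation holds.

Yes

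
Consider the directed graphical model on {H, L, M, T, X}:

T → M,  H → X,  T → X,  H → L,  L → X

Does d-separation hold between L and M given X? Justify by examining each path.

No

2 paths connect L and M; each must be blocked for d-separation to hold:
Path 1: L → X ← T → M
  X is a collider and X is conditioned on, which opens it; T is a fork and T is not conditioned on — no node blocks this path, so it is active.
Path 2: L ← H → X ← T → M
  H is a fork and H is not conditioned on; X is a collider and X is conditioned on, which opens it; T is a fork and T is not conditioned on — no node blocks this path, so it is active.
Because an active path exists, L and M are not d-separated.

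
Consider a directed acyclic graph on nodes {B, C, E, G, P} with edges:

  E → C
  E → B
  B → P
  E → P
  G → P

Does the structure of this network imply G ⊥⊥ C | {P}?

2 paths connect G and C; each must be blocked for d-separation to hold:
Path 1: G → P ← B ← E → C
  P is a collider and P is conditioned on, which opens it; B is a chain and B is not conditioned on; E is a fork and E is not conditioned on — no node blocks this path, so it is active.
Path 2: G → P ← E → C
  P is a collider and P is conditioned on, which opens it; E is a fork and E is not conditioned on — no node blocks this path, so it is active.
Because an active path exists, G and C are not d-separated.

No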